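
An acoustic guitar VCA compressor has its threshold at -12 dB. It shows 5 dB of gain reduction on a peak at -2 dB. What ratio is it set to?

2:1

Input overshoot = -2 − (-12) = 10 dB.
Output overshoot = 10 − 5 = 5 dB.
Ratio = input overshoot / output overshoot = 10 / 5 = 2.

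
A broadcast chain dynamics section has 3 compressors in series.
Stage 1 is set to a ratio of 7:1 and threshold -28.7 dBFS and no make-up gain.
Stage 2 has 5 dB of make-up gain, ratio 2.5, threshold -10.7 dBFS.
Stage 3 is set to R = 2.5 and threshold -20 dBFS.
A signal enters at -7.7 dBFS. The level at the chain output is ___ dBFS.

Stage 1: 21 dB above -28.7 dBFS, reduced 7:1 to 3 dB above → -25.7 dBFS.
Stage 2: -25.7 dBFS is at or below the -10.7 dBFS threshold — no compression; make-up brings it to -20.7 dBFS.
Stage 3: -20.7 dBFS is at or below the -20 dBFS threshold — no compression; output -20.7 dBFS.

-20.7 dBFS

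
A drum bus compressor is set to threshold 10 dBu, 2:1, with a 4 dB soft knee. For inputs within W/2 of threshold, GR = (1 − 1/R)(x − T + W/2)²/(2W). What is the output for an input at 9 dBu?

8.9375 dBu

x − T + W/2 = 9 − 10 + 2 = 1.
GR = (1 − 1/2) × 1² / 8 = 0.5 × 1 / 8 = 0.0625 dB.
Output = 9 − 0.0625 = 8.9375 dBu.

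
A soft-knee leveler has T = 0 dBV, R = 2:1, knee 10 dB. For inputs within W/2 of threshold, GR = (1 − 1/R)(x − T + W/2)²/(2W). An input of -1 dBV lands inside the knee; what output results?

x − T + W/2 = -1 − 0 + 5 = 4.
GR = (1 − 1/2) × 4² / 20 = 0.5 × 16 / 20 = 0.4 dB.
Output = -1 − 0.4 = -1.4 dBV.

-1.4 dBV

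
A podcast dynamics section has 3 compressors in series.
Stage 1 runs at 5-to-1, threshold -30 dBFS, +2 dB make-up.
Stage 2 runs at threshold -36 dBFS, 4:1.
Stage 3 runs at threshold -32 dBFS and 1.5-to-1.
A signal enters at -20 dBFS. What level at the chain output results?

-33.5 dBFS

Stage 1: 10 dB above -30 dBFS, reduced 5:1 to 2 dB above → -28 dBFS; +2 dB make-up → -26 dBFS.
Stage 2: 10 dB above -36 dBFS, reduced 4:1 to 2.5 dB above → -33.5 dBFS.
Stage 3: below threshold (-33.5 ≤ -32); passes unchanged; output -33.5 dBFS.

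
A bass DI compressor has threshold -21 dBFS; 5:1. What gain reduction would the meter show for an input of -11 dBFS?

-11 dBFS exceeds the threshold by 10 dB.
After 5:1 compression the overshoot becomes 10/5 = 2 dB.
So the signal is attenuated by 10 − 2 = 8 dB.

8 dB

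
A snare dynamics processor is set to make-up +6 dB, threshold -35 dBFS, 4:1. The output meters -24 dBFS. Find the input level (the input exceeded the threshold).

Before make-up, the level was -24 − 6 = -30 dBFS.
The compressed level sits -30 − (-35) = 5 dB over threshold.
Before 4:1 compression the overshoot was 5 × 4 = 20 dB, so input = -35 + 20 = -15 dBFS.

-15 dBFS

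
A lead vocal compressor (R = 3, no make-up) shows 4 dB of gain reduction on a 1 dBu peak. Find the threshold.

Gain reduction = 1 − (-3) = 4 dB; output overshoot = GR / (R − 1) = 4 / 2 = 2 dB.
Threshold = output − output overshoot = -3 − 2 = -5 dBu.

-5 dBu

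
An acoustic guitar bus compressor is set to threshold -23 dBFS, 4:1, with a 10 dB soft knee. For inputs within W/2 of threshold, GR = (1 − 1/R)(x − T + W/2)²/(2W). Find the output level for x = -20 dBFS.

x − T + W/2 = -20 − (-23) + 5 = 8.
GR = (1 − 1/4) × 8² / 20 = 0.75 × 64 / 20 = 2.4 dB.
Output = -20 − 2.4 = -22.4 dBFS.

-22.4 dBFS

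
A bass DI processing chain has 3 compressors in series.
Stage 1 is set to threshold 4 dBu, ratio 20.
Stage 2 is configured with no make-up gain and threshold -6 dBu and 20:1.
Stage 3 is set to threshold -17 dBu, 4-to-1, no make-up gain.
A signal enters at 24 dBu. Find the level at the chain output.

Stage 1: overshoot 20 dB → 20/20 = 1 dB → 5 dBu.
Stage 2: 11 dB above -6 dBu, reduced 20:1 to 0.55 dB above → -5.45 dBu.
Stage 3: 11.55 dB above -17 dBu, reduced 4:1 to 2.8875 dB above → -14.1125 dBu.

-14.1125 dBu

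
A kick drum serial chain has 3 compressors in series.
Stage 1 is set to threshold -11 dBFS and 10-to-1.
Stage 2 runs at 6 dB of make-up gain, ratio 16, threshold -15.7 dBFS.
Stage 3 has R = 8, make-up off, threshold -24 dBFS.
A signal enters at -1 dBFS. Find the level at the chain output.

Stage 1: overshoot 10 dB → 10/10 = 1 dB → -10 dBFS.
Stage 2: overshoot 5.7 dB → 5.7/16 = 0.35625 dB → -15.34375 dBFS; +6 dB make-up → -9.34375 dBFS.
Stage 3: 14.65625 dB above -24 dBFS, reduced 8:1 to 1.832031 dB above → -22.167969 dBFS.

-22.167969 dBFS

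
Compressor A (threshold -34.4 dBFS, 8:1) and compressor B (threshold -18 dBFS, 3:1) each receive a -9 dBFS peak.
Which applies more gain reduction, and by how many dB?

A: GR = 25.4 − 25.4/8 = 22.225 dB.
B: GR = 9 − 9/3 = 6 dB.
A reduces 16.225 dB more.

A, by 16.225 dB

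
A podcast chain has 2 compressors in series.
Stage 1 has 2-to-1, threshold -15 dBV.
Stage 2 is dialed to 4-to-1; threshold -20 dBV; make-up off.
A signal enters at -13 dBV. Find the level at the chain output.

Stage 1: overshoot 2 dB → 2/2 = 1 dB → -14 dBV.
Stage 2: overshoot 6 dB → 6/4 = 1.5 dB → -18.5 dBV.

-18.5 dBV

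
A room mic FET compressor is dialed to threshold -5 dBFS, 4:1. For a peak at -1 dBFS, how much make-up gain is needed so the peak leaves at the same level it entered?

3 dB

Overshoot 4 dB → 4/4 = 1 dB after compression, so the compressed level is -5 + 1 = -4 dBFS.
Make-up = target − compressed = -1 − (-4) = 3 dB.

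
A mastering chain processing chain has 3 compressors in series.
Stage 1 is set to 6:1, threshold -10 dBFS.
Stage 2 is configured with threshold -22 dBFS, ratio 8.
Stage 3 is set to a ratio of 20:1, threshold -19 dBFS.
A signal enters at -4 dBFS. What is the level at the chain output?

Stage 1: 6 dB above -10 dBFS, reduced 6:1 to 1 dB above → -9 dBFS.
Stage 2: -9 dBFS is 13 dB over -22 dBFS; at 8:1 that becomes 1.625 dB over, giving -20.375 dBFS.
Stage 3: -20.375 dBFS ≤ -19 dBFS, so stage 3 doesn't engage; output -20.375 dBFS.

-20.375 dBFS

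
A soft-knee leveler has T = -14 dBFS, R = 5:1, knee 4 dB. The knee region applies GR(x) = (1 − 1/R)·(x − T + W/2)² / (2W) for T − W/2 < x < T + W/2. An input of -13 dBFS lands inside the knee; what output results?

-13.9 dBFS

x − T + W/2 = -13 − (-14) + 2 = 3.
GR = (1 − 1/5) × 3² / 8 = 0.8 × 9 / 8 = 0.9 dB.
Output = -13 − 0.9 = -13.9 dBFS.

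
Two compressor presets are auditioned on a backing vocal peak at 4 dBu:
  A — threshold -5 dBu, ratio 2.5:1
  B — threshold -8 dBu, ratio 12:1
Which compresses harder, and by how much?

B, by 5.6 dB

A: overshoot 9 dB → output overshoot 3.6 dB → GR 5.4 dB.
B: overshoot 12 dB → output overshoot 1 dB → GR 11 dB.
Difference: 5.6 dB in favour of B.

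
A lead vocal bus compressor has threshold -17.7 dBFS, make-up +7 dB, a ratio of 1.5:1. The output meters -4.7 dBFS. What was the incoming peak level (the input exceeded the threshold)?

Remove make-up: -4.7 − 7 = -11.7 dBFS.
The compressed level sits -11.7 − (-17.7) = 6 dB over threshold.
Before 1.5:1 compression the overshoot was 6 × 1.5 = 9 dB, so input = -17.7 + 9 = -8.7 dBFS.

-8.7 dBFS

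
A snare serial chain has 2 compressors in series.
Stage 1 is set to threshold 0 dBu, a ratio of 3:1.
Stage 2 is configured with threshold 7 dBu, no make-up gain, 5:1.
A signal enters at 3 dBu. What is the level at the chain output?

1 dBu

Stage 1: overshoot 3 dB → 3/3 = 1 dB → 1 dBu.
Stage 2: 1 dBu is at or below the 7 dBu threshold — no compression; output 1 dBu.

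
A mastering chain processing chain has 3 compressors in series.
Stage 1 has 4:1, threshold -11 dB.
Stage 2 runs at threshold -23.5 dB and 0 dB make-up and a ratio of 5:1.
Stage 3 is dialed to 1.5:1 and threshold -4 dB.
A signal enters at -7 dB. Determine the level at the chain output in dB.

-20.8 dB

Stage 1: 4 dB above -11 dB, reduced 4:1 to 1 dB above → -10 dB.
Stage 2: -10 dB is 13.5 dB over -23.5 dB; at 5:1 that becomes 2.7 dB over, giving -20.8 dB.
Stage 3: below threshold (-20.8 ≤ -4); passes unchanged; output -20.8 dB.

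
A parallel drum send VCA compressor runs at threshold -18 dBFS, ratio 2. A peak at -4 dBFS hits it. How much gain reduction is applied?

7 dB

-4 dBFS exceeds the threshold by 14 dB.
After 2:1 compression the overshoot becomes 14/2 = 7 dB.
Gain reduction = 14 − 7 = 7 dB.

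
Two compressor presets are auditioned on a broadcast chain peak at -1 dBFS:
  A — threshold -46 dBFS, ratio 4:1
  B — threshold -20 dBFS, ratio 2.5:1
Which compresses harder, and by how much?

A, by 22.35 dB

A: 45 dB over, compressed to 11.25 dB over, so 33.75 dB of GR.
B: 19 dB over, compressed to 7.6 dB over, so 11.4 dB of GR.
A applies 22.35 dB more gain reduction.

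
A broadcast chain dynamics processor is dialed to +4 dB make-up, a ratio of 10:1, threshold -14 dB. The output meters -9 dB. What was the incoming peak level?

-4 dB

Remove make-up: -9 − 4 = -13 dB.
The compressed level sits -13 − (-14) = 1 dB over threshold.
Input overshoot = R × output overshoot = 10 dB → input = -14 + 10 = -4 dB.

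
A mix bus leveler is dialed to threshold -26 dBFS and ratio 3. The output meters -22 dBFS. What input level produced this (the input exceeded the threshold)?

-14 dBFS

Post-compression overshoot = -22 − (-26) = 4 dB.
Before 3:1 compression the overshoot was 4 × 3 = 12 dB, so input = -26 + 12 = -14 dBFS.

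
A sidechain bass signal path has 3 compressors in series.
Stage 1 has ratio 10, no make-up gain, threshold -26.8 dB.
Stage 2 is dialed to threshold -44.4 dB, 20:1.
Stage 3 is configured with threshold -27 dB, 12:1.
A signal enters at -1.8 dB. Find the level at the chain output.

Stage 1: -1.8 dB is 25 dB over -26.8 dB; at 10:1 that becomes 2.5 dB over, giving -24.3 dB.
Stage 2: 20.1 dB above -44.4 dB, reduced 20:1 to 1.005 dB above → -43.395 dB.
Stage 3: -43.395 dB ≤ -27 dB, so stage 3 doesn't engage; output -43.395 dB.

-43.395 dB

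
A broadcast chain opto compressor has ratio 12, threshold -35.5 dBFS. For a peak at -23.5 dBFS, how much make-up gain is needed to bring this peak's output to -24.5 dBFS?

10 dB

Without make-up, output = threshold + overshoot/12 = -35.5 + 1 = -34.5 dBFS.
Gap to target: 10 dB.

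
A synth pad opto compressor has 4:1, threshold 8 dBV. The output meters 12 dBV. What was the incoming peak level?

24 dBV

That's 4 dB above the 8 dBV threshold.
Undo the ratio: input overshoot = 4 × 4 = 16 dB, giving input = 24 dBV.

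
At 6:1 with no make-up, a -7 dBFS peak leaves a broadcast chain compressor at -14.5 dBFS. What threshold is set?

Let T be the threshold. Output overshoot = (input overshoot)/R, so -14.5 − T = (-7 − T)/6.
6·(-14.5 − T) = -7 − T → 5·T = -87 − (-7) = -80.
T = -80/5 = -16 dBFS.

-16 dBFS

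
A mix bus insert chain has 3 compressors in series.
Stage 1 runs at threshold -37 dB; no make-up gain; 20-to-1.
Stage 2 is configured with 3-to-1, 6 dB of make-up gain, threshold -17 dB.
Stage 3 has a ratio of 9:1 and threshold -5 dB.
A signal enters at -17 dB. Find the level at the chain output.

Stage 1: -17 dB is 20 dB over -37 dB; at 20:1 that becomes 1 dB over, giving -36 dB.
Stage 2: -36 dB ≤ -17 dB, so stage 2 doesn't engage; make-up brings it to -30 dB.
Stage 3: -30 dB ≤ -5 dB, so stage 3 doesn't engage; output -30 dB.

-30 dB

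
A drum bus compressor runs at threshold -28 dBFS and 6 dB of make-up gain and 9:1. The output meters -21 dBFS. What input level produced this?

Before make-up, the level was -21 − 6 = -27 dBFS.
Post-compression overshoot = -27 − (-28) = 1 dB.
Before 9:1 compression the overshoot was 1 × 9 = 9 dB, so input = -28 + 9 = -19 dBFS.

-19 dBFS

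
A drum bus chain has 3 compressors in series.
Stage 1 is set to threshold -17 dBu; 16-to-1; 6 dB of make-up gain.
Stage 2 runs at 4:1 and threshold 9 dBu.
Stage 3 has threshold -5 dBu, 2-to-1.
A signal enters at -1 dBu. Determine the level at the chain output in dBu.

-10 dBu

Stage 1: -1 dBu is 16 dB over -17 dBu; at 16:1 that becomes 1 dB over, giving -16 dBu; +6 dB make-up → -10 dBu.
Stage 2: below threshold (-10 ≤ 9); passes unchanged; output -10 dBu.
Stage 3: -10 dBu ≤ -5 dBu, so stage 3 doesn't engage; output -10 dBu.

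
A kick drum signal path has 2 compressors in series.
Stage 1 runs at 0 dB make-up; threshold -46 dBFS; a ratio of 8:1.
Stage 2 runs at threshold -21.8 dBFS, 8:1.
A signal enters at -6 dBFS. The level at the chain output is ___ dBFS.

Stage 1: -6 dBFS is 40 dB over -46 dBFS; at 8:1 that becomes 5 dB over, giving -41 dBFS.
Stage 2: -41 dBFS is at or below the -21.8 dBFS threshold — no compression; output -41 dBFS.

-41 dBFS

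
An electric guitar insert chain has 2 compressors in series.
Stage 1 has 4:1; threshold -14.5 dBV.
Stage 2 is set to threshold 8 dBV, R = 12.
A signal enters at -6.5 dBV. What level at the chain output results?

Stage 1: overshoot 8 dB → 8/4 = 2 dB → -12.5 dBV.
Stage 2: below threshold (-12.5 ≤ 8); passes unchanged; output -12.5 dBV.

-12.5 dBV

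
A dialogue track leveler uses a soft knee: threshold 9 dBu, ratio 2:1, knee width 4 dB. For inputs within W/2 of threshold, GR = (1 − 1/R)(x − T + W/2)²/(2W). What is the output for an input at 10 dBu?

9.4375 dBu

x − T + W/2 = 10 − 9 + 2 = 3.
GR = (1 − 1/2) × 3² / 8 = 0.5 × 9 / 8 = 0.5625 dB.
Output = 10 − 0.5625 = 9.4375 dBu.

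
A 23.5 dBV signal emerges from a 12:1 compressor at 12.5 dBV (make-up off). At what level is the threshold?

11.5 dBV

Input is 12 dB above T (since output overshoot × R = input overshoot: (12.5 − T)·12 = 23.5 − T gives T = 11.5 dBV).
Check: 11.5 + (23.5 − 11.5)/12 = 11.5 + 1 = 12.5 dBV. ✓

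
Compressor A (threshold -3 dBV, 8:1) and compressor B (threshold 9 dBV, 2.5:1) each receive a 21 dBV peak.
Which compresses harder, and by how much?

A: overshoot 24 dB → output overshoot 3 dB → GR 21 dB.
B: overshoot 12 dB → output overshoot 4.8 dB → GR 7.2 dB.
A reduces 13.8 dB more.

A, by 13.8 dB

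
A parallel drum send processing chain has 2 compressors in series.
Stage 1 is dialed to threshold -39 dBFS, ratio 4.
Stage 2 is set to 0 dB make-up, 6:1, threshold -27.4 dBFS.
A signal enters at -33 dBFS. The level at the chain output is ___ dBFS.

-37.5 dBFS

Stage 1: -33 dBFS is 6 dB over -39 dBFS; at 4:1 that becomes 1.5 dB over, giving -37.5 dBFS.
Stage 2: below threshold (-37.5 ≤ -27.4); passes unchanged; output -37.5 dBFS.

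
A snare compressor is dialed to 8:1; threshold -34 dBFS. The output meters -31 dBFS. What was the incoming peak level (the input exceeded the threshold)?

-10 dBFS

That's 3 dB above the -34 dBFS threshold.
Before 8:1 compression the overshoot was 3 × 8 = 24 dB, so input = -34 + 24 = -10 dBFS.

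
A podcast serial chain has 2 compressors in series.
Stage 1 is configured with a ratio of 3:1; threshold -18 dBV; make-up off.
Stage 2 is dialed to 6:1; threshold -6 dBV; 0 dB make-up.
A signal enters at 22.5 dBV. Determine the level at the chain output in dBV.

-5.75 dBV

Stage 1: overshoot 40.5 dB → 40.5/3 = 13.5 dB → -4.5 dBV.
Stage 2: 1.5 dB above -6 dBV, reduced 6:1 to 0.25 dB above → -5.75 dBV.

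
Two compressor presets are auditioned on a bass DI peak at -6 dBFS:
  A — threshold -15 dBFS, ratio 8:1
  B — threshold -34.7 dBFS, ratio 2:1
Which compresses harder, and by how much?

B, by 6.475 dB

A: 9 dB over, compressed to 1.125 dB over, so 7.875 dB of GR.
B: 28.7 dB over, compressed to 14.35 dB over, so 14.35 dB of GR.
B applies 6.475 dB more gain reduction.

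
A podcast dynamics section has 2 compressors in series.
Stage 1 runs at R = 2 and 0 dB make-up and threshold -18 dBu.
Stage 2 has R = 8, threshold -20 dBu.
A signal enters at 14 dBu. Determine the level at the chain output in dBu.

Stage 1: 32 dB above -18 dBu, reduced 2:1 to 16 dB above → -2 dBu.
Stage 2: overshoot 18 dB → 18/8 = 2.25 dB → -17.75 dBu.

-17.75 dBu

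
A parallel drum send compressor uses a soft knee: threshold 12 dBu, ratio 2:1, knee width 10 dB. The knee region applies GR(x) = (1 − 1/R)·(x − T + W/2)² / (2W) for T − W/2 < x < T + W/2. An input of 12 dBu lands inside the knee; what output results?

11.375 dBu

x − T + W/2 = 12 − 12 + 5 = 5.
GR = (1 − 1/2) × 5² / 20 = 0.5 × 25 / 20 = 0.625 dB.
Output = 12 − 0.625 = 11.375 dBu.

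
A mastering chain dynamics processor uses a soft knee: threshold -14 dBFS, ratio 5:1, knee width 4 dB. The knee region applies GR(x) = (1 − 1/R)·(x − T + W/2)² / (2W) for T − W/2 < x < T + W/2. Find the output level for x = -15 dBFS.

-15.1 dBFS

x − T + W/2 = -15 − (-14) + 2 = 1.
GR = (1 − 1/5) × 1² / 8 = 0.8 × 1 / 8 = 0.1 dB.
Output = -15 − 0.1 = -15.1 dBFS.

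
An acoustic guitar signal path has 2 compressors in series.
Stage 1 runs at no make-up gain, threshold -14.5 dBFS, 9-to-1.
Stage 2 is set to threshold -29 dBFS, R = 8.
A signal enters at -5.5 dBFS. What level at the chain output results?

Stage 1: -5.5 dBFS is 9 dB over -14.5 dBFS; at 9:1 that becomes 1 dB over, giving -13.5 dBFS.
Stage 2: 15.5 dB above -29 dBFS, reduced 8:1 to 1.9375 dB above → -27.0625 dBFS.

-27.0625 dBFS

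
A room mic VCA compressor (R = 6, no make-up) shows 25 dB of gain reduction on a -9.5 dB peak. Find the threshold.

Gain reduction = -9.5 − (-34.5) = 25 dB; output overshoot = GR / (R − 1) = 25 / 5 = 5 dB.
Threshold = output − output overshoot = -34.5 − 5 = -39.5 dB.

-39.5 dB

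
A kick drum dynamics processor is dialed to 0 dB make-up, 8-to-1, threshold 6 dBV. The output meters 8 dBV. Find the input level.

Post-compression overshoot = 8 − 6 = 2 dB.
Input overshoot = R × output overshoot = 16 dB → input = 6 + 16 = 22 dBV.

22 dBV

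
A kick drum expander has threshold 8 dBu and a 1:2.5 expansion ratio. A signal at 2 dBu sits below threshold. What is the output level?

-7 dBu

Below threshold, a 1:2.5 expander applies gain = (2.5−1)×(T − x) of attenuation.
(2.5−1) × 6 = 9 dB, so output = 2 − 9 = -7 dBu.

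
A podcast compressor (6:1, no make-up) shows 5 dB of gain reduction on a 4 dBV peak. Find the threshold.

-2 dBV

Input is 6 dB above T (since output overshoot × R = input overshoot: (-1 − T)·6 = 4 − T gives T = -2 dBV).
Check: -2 + (4 − (-2))/6 = -2 + 1 = -1 dBV. ✓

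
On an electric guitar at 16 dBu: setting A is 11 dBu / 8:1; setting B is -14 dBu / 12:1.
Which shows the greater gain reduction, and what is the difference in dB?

A: GR = 5 − 5/8 = 4.375 dB.
B: GR = 30 − 30/12 = 27.5 dB.
Difference: 23.125 dB in favour of B.

B, by 23.125 dB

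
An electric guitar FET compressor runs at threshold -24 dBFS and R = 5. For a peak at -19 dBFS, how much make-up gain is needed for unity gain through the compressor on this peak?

Overshoot 5 dB → 5/5 = 1 dB after compression, so the compressed level is -24 + 1 = -23 dBFS.
Make-up = target − compressed = -19 − (-23) = 4 dB.

4 dB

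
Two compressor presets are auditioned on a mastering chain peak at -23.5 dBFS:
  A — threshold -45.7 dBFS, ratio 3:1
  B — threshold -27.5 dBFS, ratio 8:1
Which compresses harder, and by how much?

A, by 11.3 dB

A: overshoot 22.2 dB → output overshoot 7.4 dB → GR 14.8 dB.
B: overshoot 4 dB → output overshoot 0.5 dB → GR 3.5 dB.
Difference: 11.3 dB in favour of A.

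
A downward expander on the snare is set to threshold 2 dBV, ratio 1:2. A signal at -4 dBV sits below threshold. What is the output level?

Undershoot = 2 − (-4) = 6 dB.
At 1:2, that expands to 12 dB under threshold.
Output = 2 − 12 = -10 dBV.

-10 dBV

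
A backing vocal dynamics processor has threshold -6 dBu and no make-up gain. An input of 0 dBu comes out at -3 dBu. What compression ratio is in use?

Input overshoot = 0 − (-6) = 6 dB; output overshoot = -3 − (-6) = 3 dB.
Ratio = 6 / 3 = 2.

2:1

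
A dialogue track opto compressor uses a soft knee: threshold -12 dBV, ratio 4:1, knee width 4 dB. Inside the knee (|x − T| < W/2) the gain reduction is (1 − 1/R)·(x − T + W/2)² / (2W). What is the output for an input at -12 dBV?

x − T + W/2 = -12 − (-12) + 2 = 2.
GR = (1 − 1/4) × 2² / 8 = 0.75 × 4 / 8 = 0.375 dB.
Output = -12 − 0.375 = -12.375 dBV.

-12.375 dBV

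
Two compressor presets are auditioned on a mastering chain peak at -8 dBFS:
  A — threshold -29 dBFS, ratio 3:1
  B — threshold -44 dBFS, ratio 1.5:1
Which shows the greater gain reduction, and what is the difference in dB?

A: GR = 21 − 21/3 = 14 dB.
B: GR = 36 − 36/1.5 = 12 dB.
Difference: 2 dB in favour of A.

A, by 2 dB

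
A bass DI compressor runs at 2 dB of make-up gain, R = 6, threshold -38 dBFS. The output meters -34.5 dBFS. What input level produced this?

Before make-up, the level was -34.5 − 2 = -36.5 dBFS.
That's 1.5 dB above the -38 dBFS threshold.
Before 6:1 compression the overshoot was 1.5 × 6 = 9 dB, so input = -38 + 9 = -29 dBFS.

-29 dBFS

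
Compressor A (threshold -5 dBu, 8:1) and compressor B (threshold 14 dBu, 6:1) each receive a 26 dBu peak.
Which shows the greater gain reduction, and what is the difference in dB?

A, by 17.125 dB

A: overshoot 31 dB → output overshoot 3.875 dB → GR 27.125 dB.
B: overshoot 12 dB → output overshoot 2 dB → GR 10 dB.
Difference: 17.125 dB in favour of A.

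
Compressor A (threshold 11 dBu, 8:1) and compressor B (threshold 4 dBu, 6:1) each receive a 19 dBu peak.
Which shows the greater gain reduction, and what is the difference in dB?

A: GR = 8 − 8/8 = 7 dB.
B: GR = 15 − 15/6 = 12.5 dB.
B reduces 5.5 dB more.

B, by 5.5 dB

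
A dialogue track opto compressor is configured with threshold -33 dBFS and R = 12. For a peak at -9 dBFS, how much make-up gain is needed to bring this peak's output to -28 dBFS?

3 dB

The peak compresses to -33 + 24/12 = -31 dBFS.
To reach -28 dBFS requires -28 − (-31) = 3 dB of make-up.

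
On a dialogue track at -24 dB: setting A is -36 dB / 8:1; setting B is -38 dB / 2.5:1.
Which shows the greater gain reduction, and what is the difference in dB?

A: overshoot 12 dB → output overshoot 1.5 dB → GR 10.5 dB.
B: overshoot 14 dB → output overshoot 5.6 dB → GR 8.4 dB.
Difference: 2.1 dB in favour of A.

A, by 2.1 dB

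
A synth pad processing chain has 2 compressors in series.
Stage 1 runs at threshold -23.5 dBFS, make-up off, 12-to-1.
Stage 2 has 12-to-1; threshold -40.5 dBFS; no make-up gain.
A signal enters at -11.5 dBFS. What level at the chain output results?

Stage 1: overshoot 12 dB → 12/12 = 1 dB → -22.5 dBFS.
Stage 2: 18 dB above -40.5 dBFS, reduced 12:1 to 1.5 dB above → -39 dBFS.

-39 dBFS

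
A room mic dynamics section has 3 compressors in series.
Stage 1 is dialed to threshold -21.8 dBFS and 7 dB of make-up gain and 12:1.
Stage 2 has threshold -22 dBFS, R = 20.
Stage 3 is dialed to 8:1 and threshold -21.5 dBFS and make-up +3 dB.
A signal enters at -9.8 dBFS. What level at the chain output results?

Stage 1: overshoot 12 dB → 12/12 = 1 dB → -20.8 dBFS; +7 dB make-up → -13.8 dBFS.
Stage 2: 8.2 dB above -22 dBFS, reduced 20:1 to 0.41 dB above → -21.59 dBFS.
Stage 3: -21.59 dBFS ≤ -21.5 dBFS, so stage 3 doesn't engage; make-up brings it to -18.59 dBFS.

-18.59 dBFS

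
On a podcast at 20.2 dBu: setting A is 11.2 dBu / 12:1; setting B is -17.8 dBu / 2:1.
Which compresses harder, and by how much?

A: overshoot 9 dB → output overshoot 0.75 dB → GR 8.25 dB.
B: overshoot 38 dB → output overshoot 19 dB → GR 19 dB.
B reduces 10.75 dB more.

B, by 10.75 dB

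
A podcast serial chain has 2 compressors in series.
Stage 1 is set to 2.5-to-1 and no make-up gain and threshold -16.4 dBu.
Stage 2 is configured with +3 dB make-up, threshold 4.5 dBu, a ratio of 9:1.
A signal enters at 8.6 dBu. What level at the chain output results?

Stage 1: overshoot 25 dB → 25/2.5 = 10 dB → -6.4 dBu.
Stage 2: -6.4 dBu is at or below the 4.5 dBu threshold — no compression; make-up brings it to -3.4 dBu.

-3.4 dBu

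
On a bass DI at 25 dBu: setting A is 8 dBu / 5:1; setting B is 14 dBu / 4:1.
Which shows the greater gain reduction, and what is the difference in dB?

A: 17 dB over, compressed to 3.4 dB over, so 13.6 dB of GR.
B: 11 dB over, compressed to 2.75 dB over, so 8.25 dB of GR.
Difference: 5.35 dB in favour of A.

A, by 5.35 dB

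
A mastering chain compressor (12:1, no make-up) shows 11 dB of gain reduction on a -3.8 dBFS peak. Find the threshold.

Input is 12 dB above T (since output overshoot × R = input overshoot: (-14.8 − T)·12 = -3.8 − T gives T = -15.8 dBFS).
Check: -15.8 + (-3.8 − (-15.8))/12 = -15.8 + 1 = -14.8 dBFS. ✓

-15.8 dBFS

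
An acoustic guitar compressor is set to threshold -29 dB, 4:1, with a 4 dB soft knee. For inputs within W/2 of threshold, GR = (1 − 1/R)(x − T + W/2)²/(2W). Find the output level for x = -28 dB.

x − T + W/2 = -28 − (-29) + 2 = 3.
GR = (1 − 1/4) × 3² / 8 = 0.75 × 9 / 8 = 0.84375 dB.
Output = -28 − 0.84375 = -28.84375 dB.

-28.84375 dB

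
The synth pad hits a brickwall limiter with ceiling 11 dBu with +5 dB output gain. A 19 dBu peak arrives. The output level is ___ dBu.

At ∞:1, everything above 11 dBu is held at the ceiling.
Output gain then adds 5 dB: 11 + 5 = 16 dBu.

16 dBu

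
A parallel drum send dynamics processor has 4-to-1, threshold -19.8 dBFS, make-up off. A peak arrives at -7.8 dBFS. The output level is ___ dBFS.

-16.8 dBFS

Overshoot: -7.8 − (-19.8) = 12 dB.
4:1 compression reduces that to 12/4 = 3 dB over.
That puts the output at -16.8 dBFS.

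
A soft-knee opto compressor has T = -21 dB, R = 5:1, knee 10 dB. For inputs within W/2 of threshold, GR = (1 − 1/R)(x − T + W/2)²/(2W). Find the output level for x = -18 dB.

x − T + W/2 = -18 − (-21) + 5 = 8.
GR = (1 − 1/5) × 8² / 20 = 0.8 × 64 / 20 = 2.56 dB.
Output = -18 − 2.56 = -20.56 dB.

-20.56 dB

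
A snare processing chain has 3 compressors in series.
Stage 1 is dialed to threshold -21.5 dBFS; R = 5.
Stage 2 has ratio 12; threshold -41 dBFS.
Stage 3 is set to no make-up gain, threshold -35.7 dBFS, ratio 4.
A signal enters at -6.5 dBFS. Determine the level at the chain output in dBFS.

-39.125 dBFS

Stage 1: 15 dB above -21.5 dBFS, reduced 5:1 to 3 dB above → -18.5 dBFS.
Stage 2: 22.5 dB above -41 dBFS, reduced 12:1 to 1.875 dB above → -39.125 dBFS.
Stage 3: -39.125 dBFS is at or below the -35.7 dBFS threshold — no compression; output -39.125 dBFS.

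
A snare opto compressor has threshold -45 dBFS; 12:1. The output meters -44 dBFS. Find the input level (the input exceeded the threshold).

-33 dBFS

The compressed level sits -44 − (-45) = 1 dB over threshold.
Before 12:1 compression the overshoot was 1 × 12 = 12 dB, so input = -45 + 12 = -33 dBFS.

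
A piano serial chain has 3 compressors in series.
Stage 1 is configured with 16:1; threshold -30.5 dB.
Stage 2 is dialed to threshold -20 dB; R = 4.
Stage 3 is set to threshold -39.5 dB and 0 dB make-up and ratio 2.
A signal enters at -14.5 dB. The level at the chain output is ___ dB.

Stage 1: -14.5 dB is 16 dB over -30.5 dB; at 16:1 that becomes 1 dB over, giving -29.5 dB.
Stage 2: below threshold (-29.5 ≤ -20); passes unchanged; output -29.5 dB.
Stage 3: -29.5 dB is 10 dB over -39.5 dB; at 2:1 that becomes 5 dB over, giving -34.5 dB.

-34.5 dB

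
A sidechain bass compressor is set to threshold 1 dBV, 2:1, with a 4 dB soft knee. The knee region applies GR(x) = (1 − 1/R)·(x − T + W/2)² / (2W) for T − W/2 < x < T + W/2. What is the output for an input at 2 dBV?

1.4375 dBV

x − T + W/2 = 2 − 1 + 2 = 3.
GR = (1 − 1/2) × 3² / 8 = 0.5 × 9 / 8 = 0.5625 dB.
Output = 2 − 0.5625 = 1.4375 dBV.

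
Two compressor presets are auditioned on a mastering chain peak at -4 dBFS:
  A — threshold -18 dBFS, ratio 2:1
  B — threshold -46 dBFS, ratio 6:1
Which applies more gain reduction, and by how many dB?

B, by 28 dB

A: GR = 14 − 14/2 = 7 dB.
B: GR = 42 − 42/6 = 35 dB.
Difference: 28 dB in favour of B.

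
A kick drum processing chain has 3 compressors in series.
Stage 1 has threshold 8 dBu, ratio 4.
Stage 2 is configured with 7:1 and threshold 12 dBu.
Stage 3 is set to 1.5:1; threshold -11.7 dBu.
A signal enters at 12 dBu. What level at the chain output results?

2.1 dBu

Stage 1: 12 dBu is 4 dB over 8 dBu; at 4:1 that becomes 1 dB over, giving 9 dBu.
Stage 2: below threshold (9 ≤ 12); passes unchanged; output 9 dBu.
Stage 3: 20.7 dB above -11.7 dBu, reduced 1.5:1 to 13.8 dB above → 2.1 dBu.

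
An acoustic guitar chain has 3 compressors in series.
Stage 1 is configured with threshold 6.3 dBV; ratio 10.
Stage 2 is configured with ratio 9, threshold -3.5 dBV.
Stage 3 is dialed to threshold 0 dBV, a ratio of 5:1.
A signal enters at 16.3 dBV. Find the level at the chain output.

Stage 1: 16.3 dBV is 10 dB over 6.3 dBV; at 10:1 that becomes 1 dB over, giving 7.3 dBV.
Stage 2: 7.3 dBV is 10.8 dB over -3.5 dBV; at 9:1 that becomes 1.2 dB over, giving -2.3 dBV.
Stage 3: -2.3 dBV ≤ 0 dBV, so stage 3 doesn't engage; output -2.3 dBV.

-2.3 dBV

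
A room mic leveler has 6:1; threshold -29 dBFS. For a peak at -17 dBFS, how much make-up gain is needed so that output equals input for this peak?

10 dB

Without make-up, output = threshold + overshoot/6 = -29 + 2 = -27 dBFS.
Gap to target: 10 dB.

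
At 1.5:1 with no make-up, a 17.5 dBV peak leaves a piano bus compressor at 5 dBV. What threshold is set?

Let T be the threshold. Output overshoot = (input overshoot)/R, so 5 − T = (17.5 − T)/1.5.
1.5·(5 − T) = 17.5 − T → 0.5·T = 7.5 − 17.5 = -10.
T = -10/0.5 = -20 dBV.

-20 dBV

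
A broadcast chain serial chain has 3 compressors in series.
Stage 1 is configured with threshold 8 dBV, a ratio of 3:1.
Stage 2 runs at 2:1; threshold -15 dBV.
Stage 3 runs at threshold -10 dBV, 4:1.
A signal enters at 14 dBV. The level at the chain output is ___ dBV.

-8.125 dBV

Stage 1: 6 dB above 8 dBV, reduced 3:1 to 2 dB above → 10 dBV.
Stage 2: 10 dBV is 25 dB over -15 dBV; at 2:1 that becomes 12.5 dB over, giving -2.5 dBV.
Stage 3: overshoot 7.5 dB → 7.5/4 = 1.875 dB → -8.125 dBV.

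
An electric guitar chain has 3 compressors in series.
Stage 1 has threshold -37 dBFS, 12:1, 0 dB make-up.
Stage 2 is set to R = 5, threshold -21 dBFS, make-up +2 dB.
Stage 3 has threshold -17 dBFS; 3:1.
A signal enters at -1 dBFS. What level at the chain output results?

-32 dBFS

Stage 1: 36 dB above -37 dBFS, reduced 12:1 to 3 dB above → -34 dBFS.
Stage 2: below threshold (-34 ≤ -21); passes unchanged; make-up brings it to -32 dBFS.
Stage 3: below threshold (-32 ≤ -17); passes unchanged; output -32 dBFS.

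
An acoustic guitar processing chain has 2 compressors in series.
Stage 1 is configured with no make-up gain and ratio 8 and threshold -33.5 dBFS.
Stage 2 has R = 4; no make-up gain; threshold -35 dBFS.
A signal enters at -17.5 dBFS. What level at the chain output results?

-34.125 dBFS

Stage 1: overshoot 16 dB → 16/8 = 2 dB → -31.5 dBFS.
Stage 2: -31.5 dBFS is 3.5 dB over -35 dBFS; at 4:1 that becomes 0.875 dB over, giving -34.125 dBFS.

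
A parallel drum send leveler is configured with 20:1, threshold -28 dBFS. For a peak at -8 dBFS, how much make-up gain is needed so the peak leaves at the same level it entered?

The peak compresses to -28 + 20/20 = -27 dBFS.
To reach -8 dBFS requires -8 − (-27) = 19 dB of make-up.

19 dB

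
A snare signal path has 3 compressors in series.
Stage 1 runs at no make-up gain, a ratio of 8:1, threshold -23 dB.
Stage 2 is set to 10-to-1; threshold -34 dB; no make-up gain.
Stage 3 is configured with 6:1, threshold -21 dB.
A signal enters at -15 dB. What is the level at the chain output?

Stage 1: overshoot 8 dB → 8/8 = 1 dB → -22 dB.
Stage 2: 12 dB above -34 dB, reduced 10:1 to 1.2 dB above → -32.8 dB.
Stage 3: -32.8 dB is at or below the -21 dB threshold — no compression; output -32.8 dB.

-32.8 dB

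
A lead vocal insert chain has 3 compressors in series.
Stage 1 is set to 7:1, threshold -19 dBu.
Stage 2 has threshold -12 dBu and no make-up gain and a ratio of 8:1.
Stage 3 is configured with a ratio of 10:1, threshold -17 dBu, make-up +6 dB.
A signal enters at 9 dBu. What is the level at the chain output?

-10.8 dBu

Stage 1: 28 dB above -19 dBu, reduced 7:1 to 4 dB above → -15 dBu.
Stage 2: below threshold (-15 ≤ -12); passes unchanged; output -15 dBu.
Stage 3: -15 dBu is 2 dB over -17 dBu; at 10:1 that becomes 0.2 dB over, giving -16.8 dBu; +6 dB make-up → -10.8 dBu.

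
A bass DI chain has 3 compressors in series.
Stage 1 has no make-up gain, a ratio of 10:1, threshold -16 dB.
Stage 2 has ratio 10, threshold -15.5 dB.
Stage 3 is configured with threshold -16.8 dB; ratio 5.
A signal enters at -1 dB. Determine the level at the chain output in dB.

-16.52 dB

Stage 1: 15 dB above -16 dB, reduced 10:1 to 1.5 dB above → -14.5 dB.
Stage 2: 1 dB above -15.5 dB, reduced 10:1 to 0.1 dB above → -15.4 dB.
Stage 3: 1.4 dB above -16.8 dB, reduced 5:1 to 0.28 dB above → -16.52 dB.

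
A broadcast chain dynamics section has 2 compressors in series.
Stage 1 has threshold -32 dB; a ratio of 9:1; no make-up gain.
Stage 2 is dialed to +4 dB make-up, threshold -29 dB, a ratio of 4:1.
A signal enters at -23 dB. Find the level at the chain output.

Stage 1: overshoot 9 dB → 9/9 = 1 dB → -31 dB.
Stage 2: -31 dB ≤ -29 dB, so stage 2 doesn't engage; make-up brings it to -27 dB.

-27 dB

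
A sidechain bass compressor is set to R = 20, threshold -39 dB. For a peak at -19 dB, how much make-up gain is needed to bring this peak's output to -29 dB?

Overshoot 20 dB → 20/20 = 1 dB after compression, so the compressed level is -39 + 1 = -38 dB.
Make-up = target − compressed = -29 − (-38) = 9 dB.

9 dB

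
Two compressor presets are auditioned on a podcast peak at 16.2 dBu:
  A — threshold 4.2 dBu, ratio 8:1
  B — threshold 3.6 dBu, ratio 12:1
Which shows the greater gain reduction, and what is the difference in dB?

B, by 1.05 dB

A: 12 dB over, compressed to 1.5 dB over, so 10.5 dB of GR.
B: 12.6 dB over, compressed to 1.05 dB over, so 11.55 dB of GR.
Difference: 1.05 dB in favour of B.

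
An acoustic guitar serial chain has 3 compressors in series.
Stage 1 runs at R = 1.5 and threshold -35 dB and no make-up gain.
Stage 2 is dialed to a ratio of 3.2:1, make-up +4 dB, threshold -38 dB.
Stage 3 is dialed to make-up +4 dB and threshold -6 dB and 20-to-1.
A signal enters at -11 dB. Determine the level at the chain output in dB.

Stage 1: overshoot 24 dB → 24/1.5 = 16 dB → -19 dB.
Stage 2: -19 dB is 19 dB over -38 dB; at 3.2:1 that becomes 5.9375 dB over, giving -32.0625 dB; +4 dB make-up → -28.0625 dB.
Stage 3: -28.0625 dB ≤ -6 dB, so stage 3 doesn't engage; make-up brings it to -24.0625 dB.

-24.0625 dB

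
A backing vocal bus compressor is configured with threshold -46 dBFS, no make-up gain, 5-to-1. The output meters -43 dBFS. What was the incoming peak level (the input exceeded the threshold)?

The compressed level sits -43 − (-46) = 3 dB over threshold.
Undo the ratio: input overshoot = 3 × 5 = 15 dB, giving input = -31 dBFS.

-31 dBFS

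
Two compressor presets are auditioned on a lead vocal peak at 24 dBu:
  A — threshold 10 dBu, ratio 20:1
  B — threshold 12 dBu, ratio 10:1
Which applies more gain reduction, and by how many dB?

A, by 2.5 dB

A: 14 dB over, compressed to 0.7 dB over, so 13.3 dB of GR.
B: 12 dB over, compressed to 1.2 dB over, so 10.8 dB of GR.
A reduces 2.5 dB more.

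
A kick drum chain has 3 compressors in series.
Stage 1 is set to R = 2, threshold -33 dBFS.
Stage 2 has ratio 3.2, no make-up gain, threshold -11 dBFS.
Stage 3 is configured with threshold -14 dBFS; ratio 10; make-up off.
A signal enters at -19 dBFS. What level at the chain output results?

Stage 1: -19 dBFS is 14 dB over -33 dBFS; at 2:1 that becomes 7 dB over, giving -26 dBFS.
Stage 2: -26 dBFS ≤ -11 dBFS, so stage 2 doesn't engage; output -26 dBFS.
Stage 3: -26 dBFS is at or below the -14 dBFS threshold — no compression; output -26 dBFS.

-26 dBFS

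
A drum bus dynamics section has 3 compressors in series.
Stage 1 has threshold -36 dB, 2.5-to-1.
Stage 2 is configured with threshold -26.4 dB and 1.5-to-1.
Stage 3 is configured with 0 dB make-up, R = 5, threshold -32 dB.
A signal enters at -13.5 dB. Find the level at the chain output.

-31 dB

Stage 1: 22.5 dB above -36 dB, reduced 2.5:1 to 9 dB above → -27 dB.
Stage 2: -27 dB is at or below the -26.4 dB threshold — no compression; output -27 dB.
Stage 3: 5 dB above -32 dB, reduced 5:1 to 1 dB above → -31 dB.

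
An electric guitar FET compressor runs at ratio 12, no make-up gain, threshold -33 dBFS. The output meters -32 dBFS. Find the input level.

That's 1 dB above the -33 dBFS threshold.
Input overshoot = R × output overshoot = 12 dB → input = -33 + 12 = -21 dBFS.

-21 dBFS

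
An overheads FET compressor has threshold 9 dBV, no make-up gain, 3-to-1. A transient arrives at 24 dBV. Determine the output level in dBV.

The input is 15 dB above the 9 dBV threshold.
The 15 dB excess becomes 5 dB after 3:1 reduction.
That puts the output at 14 dBV.

14 dBV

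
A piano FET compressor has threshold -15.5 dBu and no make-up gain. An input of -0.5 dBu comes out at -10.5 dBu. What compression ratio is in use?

3:1

Input overshoot = -0.5 − (-15.5) = 15 dB; output overshoot = -10.5 − (-15.5) = 5 dB.
Ratio = 15 / 5 = 3.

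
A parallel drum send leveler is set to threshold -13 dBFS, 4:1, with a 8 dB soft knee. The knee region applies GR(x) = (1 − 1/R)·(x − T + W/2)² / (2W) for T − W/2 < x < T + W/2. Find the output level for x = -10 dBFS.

x − T + W/2 = -10 − (-13) + 4 = 7.
GR = (1 − 1/4) × 7² / 16 = 0.75 × 49 / 16 = 2.296875 dB.
Output = -10 − 2.296875 = -12.296875 dBFS.

-12.296875 dBFS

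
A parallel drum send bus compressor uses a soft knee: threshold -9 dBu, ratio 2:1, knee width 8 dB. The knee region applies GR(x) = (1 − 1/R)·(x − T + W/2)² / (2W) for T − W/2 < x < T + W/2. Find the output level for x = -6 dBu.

x − T + W/2 = -6 − (-9) + 4 = 7.
GR = (1 − 1/2) × 7² / 16 = 0.5 × 49 / 16 = 1.53125 dB.
Output = -6 − 1.53125 = -7.53125 dBu.

-7.53125 dBu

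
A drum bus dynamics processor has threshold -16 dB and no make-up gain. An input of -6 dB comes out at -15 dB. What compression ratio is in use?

Input overshoot = -6 − (-16) = 10 dB; output overshoot = -15 − (-16) = 1 dB.
Ratio = 10 / 1 = 10.

10:1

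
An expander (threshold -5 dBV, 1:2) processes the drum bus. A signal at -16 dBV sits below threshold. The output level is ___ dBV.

-27 dBV

The input is 11 dB below the -5 dBV threshold.
A 1:2 expander multiplies undershoot by 2: 11 × 2 = 22 dB below threshold.
Output = -5 − 22 = -27 dBV.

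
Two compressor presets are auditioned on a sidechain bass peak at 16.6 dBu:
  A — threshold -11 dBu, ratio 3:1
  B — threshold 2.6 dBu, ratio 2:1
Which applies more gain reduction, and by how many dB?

A: 27.6 dB over, compressed to 9.2 dB over, so 18.4 dB of GR.
B: 14 dB over, compressed to 7 dB over, so 7 dB of GR.
Difference: 11.4 dB in favour of A.

A, by 11.4 dB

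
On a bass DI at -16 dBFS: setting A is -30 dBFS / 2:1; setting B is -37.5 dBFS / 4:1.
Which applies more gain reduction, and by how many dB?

A: overshoot 14 dB → output overshoot 7 dB → GR 7 dB.
B: overshoot 21.5 dB → output overshoot 5.375 dB → GR 16.125 dB.
B reduces 9.125 dB more.

B, by 9.125 dB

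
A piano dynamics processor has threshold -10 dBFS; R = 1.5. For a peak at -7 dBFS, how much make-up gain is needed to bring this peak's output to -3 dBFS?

Overshoot 3 dB → 3/1.5 = 2 dB after compression, so the compressed level is -10 + 2 = -8 dBFS.
Make-up = target − compressed = -3 − (-8) = 5 dB.

5 dB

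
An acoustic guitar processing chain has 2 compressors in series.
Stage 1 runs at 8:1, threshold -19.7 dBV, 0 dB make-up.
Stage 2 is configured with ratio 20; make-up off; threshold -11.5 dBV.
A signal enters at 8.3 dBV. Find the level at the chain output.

-16.2 dBV

Stage 1: overshoot 28 dB → 28/8 = 3.5 dB → -16.2 dBV.
Stage 2: -16.2 dBV ≤ -11.5 dBV, so stage 2 doesn't engage; output -16.2 dBV.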